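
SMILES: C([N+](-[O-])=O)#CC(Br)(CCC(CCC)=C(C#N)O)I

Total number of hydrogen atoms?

Hydrogens are implicit in SMILES; fill each atom to its normal valence:
  6 × C: no H
  4 × C: 2 H each → 8
  1 × Br: no H
  1 × C: 3 H
  1 × I: no H
  1 × N: no H
  1 × N (charge +1): no H
  1 × O: 1 H
  1 × O: no H
  1 × O (charge -1): no H
  Total hydrogens = 12.

12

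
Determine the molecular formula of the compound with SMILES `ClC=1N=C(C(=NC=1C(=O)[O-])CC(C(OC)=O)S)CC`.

C11H12ClN2O4S-

Heavy atoms from the SMILES: 11 C, 1 Cl, 2 N, 4 O, 1 S.
Implicit hydrogens by atom environment:
  4 × C (aromatic): no H
  3 × O: no H
  2 × C: 3 H each → 6
  2 × C: 2 H each → 4
  2 × C: no H
  2 × N (aromatic): no H
  1 × C: 1 H
  1 × Cl: no H
  1 × O (charge -1): no H
  1 × S: 1 H
  Total hydrogens = 12.
Net charge -1.
Molecular formula: C11H12ClN2O4S-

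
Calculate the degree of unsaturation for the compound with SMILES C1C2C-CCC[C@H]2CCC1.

Molecular formula from the SMILES: C10H18.
DoU = (2C + 2 + N − H − X)/2 = (2·10 + 2 + 0 − 18 − 0)/2 = 4/2 = 2.
(Structurally: 2 ring(s) + 0 π bond(s) = 2.)

2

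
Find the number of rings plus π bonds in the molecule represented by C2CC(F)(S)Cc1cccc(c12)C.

Molecular formula from the SMILES: C11H13FS.
DoU = (2C + 2 + N − H − X)/2 = (2·11 + 2 + 0 − 13 − 1)/2 = 10/2 = 5.
(Structurally: 2 ring(s) + 3 π bond(s) = 5.)

5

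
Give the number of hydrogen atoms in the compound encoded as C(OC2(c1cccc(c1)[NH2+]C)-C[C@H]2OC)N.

Hydrogens are implicit in SMILES; fill each atom to its normal valence:
  4 × C (aromatic): 1 H each → 4
  2 × C: 3 H each → 6
  2 × C: 2 H each → 4
  2 × C (aromatic): no H
  2 × O: no H
  1 × C: 1 H
  1 × C: no H
  1 × N: 2 H
  1 × N (charge +1): 2 H
  Total hydrogens = 19.

19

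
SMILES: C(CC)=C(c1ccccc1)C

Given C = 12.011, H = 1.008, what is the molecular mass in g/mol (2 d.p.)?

146.23

Molecular formula: C11H14.
M = 11×12.011 + 14×1.008 = 146.23 g/mol.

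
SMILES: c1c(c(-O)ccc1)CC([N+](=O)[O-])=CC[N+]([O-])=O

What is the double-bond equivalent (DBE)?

7

Molecular formula from the SMILES: C10H10N2O5.
DoU = (2C + 2 + N − H − X)/2 = (2·10 + 2 + 2 − 10 − 0)/2 = 14/2 = 7.
(Structurally: 1 ring(s) + 6 π bond(s) = 7.)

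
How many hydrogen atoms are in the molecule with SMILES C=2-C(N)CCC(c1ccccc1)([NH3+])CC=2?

19

Hydrogens are implicit in SMILES; fill each atom to its normal valence:
  5 × C (aromatic): 1 H each → 5
  3 × C: 2 H each → 6
  3 × C: 1 H each → 3
  1 × C: no H
  1 × C (aromatic): no H
  1 × N (charge +1): 3 H
  1 × N: 2 H
  Total hydrogens = 19.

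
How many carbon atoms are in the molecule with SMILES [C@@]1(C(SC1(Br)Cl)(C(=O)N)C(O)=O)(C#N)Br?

6

The symbol for carbon appears 6 times in the SMILES. (Cl is a single chlorine, not C + l.)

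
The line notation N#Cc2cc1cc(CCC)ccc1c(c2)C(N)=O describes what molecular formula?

C15H14N2O

Heavy atoms from the SMILES: 15 C, 2 N, 1 O.
Implicit hydrogens by atom environment:
  5 × C (aromatic): 1 H each → 5
  5 × C (aromatic): no H
  2 × C: 2 H each → 4
  2 × C: no H
  1 × C: 3 H
  1 × N: 2 H
  1 × N: no H
  1 × O: no H
  Total hydrogens = 14.
Molecular formula: C15H14N2O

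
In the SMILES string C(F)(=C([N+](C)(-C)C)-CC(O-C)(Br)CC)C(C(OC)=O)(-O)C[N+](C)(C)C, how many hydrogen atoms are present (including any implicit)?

34

Hydrogens are implicit in SMILES; fill each atom to its normal valence:
  9 × C: 3 H each → 27
  5 × C: no H
  3 × C: 2 H each → 6
  3 × O: no H
  2 × N (charge +1): no H
  1 × Br: no H
  1 × F: no H
  1 × O: 1 H
  Total hydrogens = 34.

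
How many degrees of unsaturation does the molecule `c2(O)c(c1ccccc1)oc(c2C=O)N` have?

8

Molecular formula from the SMILES: C11H9NO3.
DoU = (2C + 2 + N − H − X)/2 = (2·11 + 2 + 1 − 9 − 0)/2 = 16/2 = 8.
(Structurally: 2 ring(s) + 6 π bond(s) = 8.)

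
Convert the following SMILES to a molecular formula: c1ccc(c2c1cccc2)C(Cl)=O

Heavy atoms from the SMILES: 11 C, 1 Cl, 1 O.
Implicit hydrogens by atom environment:
  7 × C (aromatic): 1 H each → 7
  3 × C (aromatic): no H
  1 × C: no H
  1 × Cl: no H
  1 × O: no H
  Total hydrogens = 7.
Molecular formula: C11H7ClO

C11H7ClO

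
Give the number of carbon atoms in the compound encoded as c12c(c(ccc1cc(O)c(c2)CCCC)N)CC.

The symbol for carbon appears 16 times in the SMILES. Lowercase c denotes aromatic carbon and counts toward C.

16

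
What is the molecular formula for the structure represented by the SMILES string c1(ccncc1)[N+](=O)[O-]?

Heavy atoms from the SMILES: 5 C, 2 N, 2 O.
Implicit hydrogens by atom environment:
  4 × C (aromatic): 1 H each → 4
  1 × C (aromatic): no H
  1 × N (aromatic): no H
  1 × N (charge +1): no H
  1 × O: no H
  1 × O (charge -1): no H
  Total hydrogens = 4.
Molecular formula: C5H4N2O2

C5H4N2O2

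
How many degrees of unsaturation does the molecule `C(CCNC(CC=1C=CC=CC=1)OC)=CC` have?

5

Molecular formula from the SMILES: C14H21NO.
DoU = (2C + 2 + N − H − X)/2 = (2·14 + 2 + 1 − 21 − 0)/2 = 10/2 = 5.
(Structurally: 1 ring(s) + 4 π bond(s) = 5.)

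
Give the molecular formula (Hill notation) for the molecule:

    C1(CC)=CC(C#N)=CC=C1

Heavy atoms from the SMILES: 9 C, 1 N.
Implicit hydrogens by atom environment:
  4 × C (aromatic): 1 H each → 4
  2 × C (aromatic): no H
  1 × C: 3 H
  1 × C: 2 H
  1 × C: no H
  1 × N: no H
  Total hydrogens = 9.
Molecular formula: C9H9N

C9H9N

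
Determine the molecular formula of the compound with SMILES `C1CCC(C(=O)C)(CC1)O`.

C8H14O2

Heavy atoms from the SMILES: 8 C, 2 O.
Implicit hydrogens by atom environment:
  5 × C: 2 H each → 10
  2 × C: no H
  1 × C: 3 H
  1 × O: 1 H
  1 × O: no H
  Total hydrogens = 14.
Molecular formula: C8H14O2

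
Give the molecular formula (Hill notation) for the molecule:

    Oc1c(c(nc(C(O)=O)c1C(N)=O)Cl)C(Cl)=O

C8H4Cl2N2O5

Heavy atoms from the SMILES: 8 C, 2 Cl, 2 N, 5 O.
Implicit hydrogens by atom environment:
  5 × C (aromatic): no H
  3 × C: no H
  3 × O: no H
  2 × Cl: no H
  2 × O: 1 H each → 2
  1 × N: 2 H
  1 × N (aromatic): no H
  Total hydrogens = 4.
Molecular formula: C8H4Cl2N2O5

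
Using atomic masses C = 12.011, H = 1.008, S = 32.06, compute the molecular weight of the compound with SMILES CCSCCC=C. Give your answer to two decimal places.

Molecular formula: C6H12S.
M = 6×12.011 + 12×1.008 + 1×32.06 = 116.22 g/mol.

116.22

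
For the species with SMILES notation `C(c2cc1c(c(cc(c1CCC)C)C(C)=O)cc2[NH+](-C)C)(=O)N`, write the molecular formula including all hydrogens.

Heavy atoms from the SMILES: 19 C, 2 N, 2 O.
Implicit hydrogens by atom environment:
  7 × C (aromatic): no H
  5 × C: 3 H each → 15
  3 × C (aromatic): 1 H each → 3
  2 × C: 2 H each → 4
  2 × C: no H
  2 × O: no H
  1 × N: 2 H
  1 × N (charge +1): 1 H
  Total hydrogens = 25.
Net charge +1.
Molecular formula: C19H25N2O2+

C19H25N2O2+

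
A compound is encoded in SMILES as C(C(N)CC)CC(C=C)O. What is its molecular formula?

Heavy atoms from the SMILES: 8 C, 1 N, 1 O.
Implicit hydrogens by atom environment:
  4 × C: 2 H each → 8
  3 × C: 1 H each → 3
  1 × C: 3 H
  1 × N: 2 H
  1 × O: 1 H
  Total hydrogens = 17.
Molecular formula: C8H17NO

C8H17NO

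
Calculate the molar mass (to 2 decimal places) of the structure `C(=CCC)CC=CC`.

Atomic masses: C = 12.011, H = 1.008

110.20

Molecular formula: C8H14.
M = 8×12.011 + 14×1.008 = 110.20 g/mol.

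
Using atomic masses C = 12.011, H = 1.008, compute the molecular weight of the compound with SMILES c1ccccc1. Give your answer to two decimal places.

78.11

Molecular formula: C6H6.
M = 6×12.011 + 6×1.008 = 78.11 g/mol.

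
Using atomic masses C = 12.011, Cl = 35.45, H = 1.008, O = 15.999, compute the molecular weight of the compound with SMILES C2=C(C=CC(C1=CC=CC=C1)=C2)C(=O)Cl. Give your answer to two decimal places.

Molecular formula: C13H9ClO.
M = 13×12.011 + 1×35.45 + 9×1.008 + 1×15.999 = 216.66 g/mol.

216.66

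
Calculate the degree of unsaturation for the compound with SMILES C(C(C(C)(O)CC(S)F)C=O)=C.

Molecular formula from the SMILES: C8H13FO2S.
DoU = (2C + 2 + N − H − X)/2 = (2·8 + 2 + 0 − 13 − 1)/2 = 4/2 = 2.
(Structurally: 0 ring(s) + 2 π bond(s) = 2.)

2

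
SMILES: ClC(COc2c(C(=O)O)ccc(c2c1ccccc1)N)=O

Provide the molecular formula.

C15H12ClNO4

Heavy atoms from the SMILES: 15 C, 1 Cl, 1 N, 4 O.
Implicit hydrogens by atom environment:
  7 × C (aromatic): 1 H each → 7
  5 × C (aromatic): no H
  3 × O: no H
  2 × C: no H
  1 × C: 2 H
  1 × Cl: no H
  1 × N: 2 H
  1 × O: 1 H
  Total hydrogens = 12.
Molecular formula: C15H12ClNO4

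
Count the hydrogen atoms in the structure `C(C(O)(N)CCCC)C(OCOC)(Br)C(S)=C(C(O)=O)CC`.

Hydrogens are implicit in SMILES; fill each atom to its normal valence:
  6 × C: 2 H each → 12
  5 × C: no H
  3 × C: 3 H each → 9
  3 × O: no H
  2 × O: 1 H each → 2
  1 × Br: no H
  1 × N: 2 H
  1 × S: 1 H
  Total hydrogens = 26.

26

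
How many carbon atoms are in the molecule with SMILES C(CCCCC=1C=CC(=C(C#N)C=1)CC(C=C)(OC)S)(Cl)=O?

The symbol for carbon appears 17 times in the SMILES. (Cl is a single chlorine, not C + l.)

17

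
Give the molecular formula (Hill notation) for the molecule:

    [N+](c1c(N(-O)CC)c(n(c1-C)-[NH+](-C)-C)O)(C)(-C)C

[C12H26N4O2]2+

Heavy atoms from the SMILES: 12 C, 4 N, 2 O.
Implicit hydrogens by atom environment:
  7 × C: 3 H each → 21
  4 × C (aromatic): no H
  2 × O: 1 H each → 2
  1 × C: 2 H
  1 × N (charge +1): 1 H
  1 × N (aromatic): no H
  1 × N: no H
  1 × N (charge +1): no H
  Total hydrogens = 26.
Net charge +2.
Molecular formula: [C12H26N4O2]2+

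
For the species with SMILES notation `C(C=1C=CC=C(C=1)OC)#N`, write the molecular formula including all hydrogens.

C8H7NO

Heavy atoms from the SMILES: 8 C, 1 N, 1 O.
Implicit hydrogens by atom environment:
  4 × C (aromatic): 1 H each → 4
  2 × C (aromatic): no H
  1 × C: 3 H
  1 × C: no H
  1 × N: no H
  1 × O: no H
  Total hydrogens = 7.
Molecular formula: C8H7NO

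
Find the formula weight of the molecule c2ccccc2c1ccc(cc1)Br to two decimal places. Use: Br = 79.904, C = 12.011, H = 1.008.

Molecular formula: C12H9Br.
M = 1×79.904 + 12×12.011 + 9×1.008 = 233.11 g/mol.

233.11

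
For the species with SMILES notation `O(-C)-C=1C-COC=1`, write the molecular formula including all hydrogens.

C5H8O2

Heavy atoms from the SMILES: 5 C, 2 O.
Implicit hydrogens by atom environment:
  2 × C: 2 H each → 4
  2 × O: no H
  1 × C: 3 H
  1 × C: 1 H
  1 × C: no H
  Total hydrogens = 8.
Molecular formula: C5H8O2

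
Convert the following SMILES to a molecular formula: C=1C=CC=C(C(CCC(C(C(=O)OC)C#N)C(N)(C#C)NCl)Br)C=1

C17H19BrClN3O2

Heavy atoms from the SMILES: 1 Br, 17 C, 1 Cl, 3 N, 2 O.
Implicit hydrogens by atom environment:
  5 × C (aromatic): 1 H each → 5
  4 × C: 1 H each → 4
  4 × C: no H
  2 × C: 2 H each → 4
  2 × O: no H
  1 × Br: no H
  1 × C: 3 H
  1 × C (aromatic): no H
  1 × Cl: no H
  1 × N: 2 H
  1 × N: 1 H
  1 × N: no H
  Total hydrogens = 19.
Molecular formula: C17H19BrClN3O2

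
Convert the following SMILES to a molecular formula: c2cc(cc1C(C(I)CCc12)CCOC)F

Heavy atoms from the SMILES: 13 C, 1 F, 1 I, 1 O.
Implicit hydrogens by atom environment:
  4 × C: 2 H each → 8
  3 × C (aromatic): 1 H each → 3
  3 × C (aromatic): no H
  2 × C: 1 H each → 2
  1 × C: 3 H
  1 × F: no H
  1 × I: no H
  1 × O: no H
  Total hydrogens = 16.
Molecular formula: C13H16FIO

C13H16FIO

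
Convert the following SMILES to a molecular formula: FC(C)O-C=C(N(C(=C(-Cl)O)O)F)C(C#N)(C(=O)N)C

Heavy atoms from the SMILES: 10 C, 1 Cl, 2 F, 3 N, 4 O.
Implicit hydrogens by atom environment:
  6 × C: no H
  2 × C: 3 H each → 6
  2 × C: 1 H each → 2
  2 × F: no H
  2 × N: no H
  2 × O: 1 H each → 2
  2 × O: no H
  1 × Cl: no H
  1 × N: 2 H
  Total hydrogens = 12.
Molecular formula: C10H12ClF2N3O4

C10H12ClF2N3O4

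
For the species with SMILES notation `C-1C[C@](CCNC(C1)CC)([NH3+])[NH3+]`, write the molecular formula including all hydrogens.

[C9H23N3]2+

Heavy atoms from the SMILES: 9 C, 3 N.
Implicit hydrogens by atom environment:
  6 × C: 2 H each → 12
  2 × N (charge +1): 3 H each → 6
  1 × C: 3 H
  1 × C: 1 H
  1 × C: no H
  1 × N: 1 H
  Total hydrogens = 23.
Net charge +2.
Molecular formula: [C9H23N3]2+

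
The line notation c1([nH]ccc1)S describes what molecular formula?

Heavy atoms from the SMILES: 4 C, 1 N, 1 S.
Implicit hydrogens by atom environment:
  3 × C (aromatic): 1 H each → 3
  1 × C (aromatic): no H
  1 × N (aromatic): 1 H
  1 × S: 1 H
  Total hydrogens = 5.
Molecular formula: C4H5NS

C4H5NS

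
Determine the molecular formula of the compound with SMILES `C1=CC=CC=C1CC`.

C8H10

Heavy atoms from the SMILES: 8 C.
Implicit hydrogens by atom environment:
  5 × C (aromatic): 1 H each → 5
  1 × C: 3 H
  1 × C: 2 H
  1 × C (aromatic): no H
  Total hydrogens = 10.
Molecular formula: C8H10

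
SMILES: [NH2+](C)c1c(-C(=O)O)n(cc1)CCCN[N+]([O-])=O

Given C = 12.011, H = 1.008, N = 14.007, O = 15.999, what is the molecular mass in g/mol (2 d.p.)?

243.24

Molecular formula: C9H15N4O4+.
M = 9×12.011 + 15×1.008 + 4×14.007 + 4×15.999 = 243.24 g/mol.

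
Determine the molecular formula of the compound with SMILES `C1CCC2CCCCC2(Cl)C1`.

Heavy atoms from the SMILES: 10 C, 1 Cl.
Implicit hydrogens by atom environment:
  8 × C: 2 H each → 16
  1 × C: 1 H
  1 × C: no H
  1 × Cl: no H
  Total hydrogens = 17.
Molecular formula: C10H17Cl

C10H17Cl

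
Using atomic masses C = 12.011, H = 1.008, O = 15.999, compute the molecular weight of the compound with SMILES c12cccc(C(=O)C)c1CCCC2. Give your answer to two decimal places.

Molecular formula: C12H14O.
M = 12×12.011 + 14×1.008 + 1×15.999 = 174.24 g/mol.

174.24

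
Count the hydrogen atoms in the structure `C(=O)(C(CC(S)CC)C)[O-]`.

Hydrogens are implicit in SMILES; fill each atom to its normal valence:
  2 × C: 3 H each → 6
  2 × C: 2 H each → 4
  2 × C: 1 H each → 2
  1 × C: no H
  1 × O: no H
  1 × O (charge -1): no H
  1 × S: 1 H
  Total hydrogens = 13.

13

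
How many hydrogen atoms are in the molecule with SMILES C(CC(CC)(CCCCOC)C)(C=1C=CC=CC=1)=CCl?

Hydrogens are implicit in SMILES; fill each atom to its normal valence:
  6 × C: 2 H each → 12
  5 × C (aromatic): 1 H each → 5
  3 × C: 3 H each → 9
  2 × C: no H
  1 × C: 1 H
  1 × C (aromatic): no H
  1 × Cl: no H
  1 × O: no H
  Total hydrogens = 27.

27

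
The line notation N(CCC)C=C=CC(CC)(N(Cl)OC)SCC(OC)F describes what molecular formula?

C13H24ClFN2O2S

Heavy atoms from the SMILES: 13 C, 1 Cl, 1 F, 2 N, 2 O, 1 S.
Implicit hydrogens by atom environment:
  4 × C: 3 H each → 12
  4 × C: 2 H each → 8
  3 × C: 1 H each → 3
  2 × C: no H
  2 × O: no H
  1 × Cl: no H
  1 × F: no H
  1 × N: 1 H
  1 × N: no H
  1 × S: no H
  Total hydrogens = 24.
Molecular formula: C13H24ClFN2O2S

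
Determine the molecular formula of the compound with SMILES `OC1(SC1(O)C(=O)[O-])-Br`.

Heavy atoms from the SMILES: 1 Br, 3 C, 4 O, 1 S.
Implicit hydrogens by atom environment:
  3 × C: no H
  2 × O: 1 H each → 2
  1 × Br: no H
  1 × O: no H
  1 × O (charge -1): no H
  1 × S: no H
  Total hydrogens = 2.
Net charge -1.
Molecular formula: C3H2BrO4S-

C3H2BrO4S-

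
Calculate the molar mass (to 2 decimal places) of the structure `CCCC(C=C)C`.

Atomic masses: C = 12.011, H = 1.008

98.19

Molecular formula: C7H14.
M = 7×12.011 + 14×1.008 = 98.19 g/mol.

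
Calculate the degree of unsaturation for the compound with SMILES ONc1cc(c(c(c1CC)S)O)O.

4

Molecular formula from the SMILES: C8H11NO3S.
DoU = (2C + 2 + N − H − X)/2 = (2·8 + 2 + 1 − 11 − 0)/2 = 8/2 = 4.
(Structurally: 1 ring(s) + 3 π bond(s) = 4.)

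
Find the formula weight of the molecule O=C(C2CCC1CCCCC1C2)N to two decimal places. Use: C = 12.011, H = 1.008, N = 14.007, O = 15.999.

Molecular formula: C11H19NO.
M = 11×12.011 + 19×1.008 + 1×14.007 + 1×15.999 = 181.28 g/mol.

181.28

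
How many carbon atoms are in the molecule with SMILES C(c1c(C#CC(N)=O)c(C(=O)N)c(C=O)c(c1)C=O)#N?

The symbol for carbon appears 13 times in the SMILES. Lowercase c denotes aromatic carbon and counts toward C.

13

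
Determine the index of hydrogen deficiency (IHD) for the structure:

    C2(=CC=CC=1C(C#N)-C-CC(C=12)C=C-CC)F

Molecular formula from the SMILES: C15H16FN.
DoU = (2C + 2 + N − H − X)/2 = (2·15 + 2 + 1 − 16 − 1)/2 = 16/2 = 8.
(Structurally: 2 ring(s) + 6 π bond(s) = 8.)

8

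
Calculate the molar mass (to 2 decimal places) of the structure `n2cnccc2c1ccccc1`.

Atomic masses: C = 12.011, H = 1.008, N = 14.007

156.19

Molecular formula: C10H8N2.
M = 10×12.011 + 8×1.008 + 2×14.007 = 156.19 g/mol.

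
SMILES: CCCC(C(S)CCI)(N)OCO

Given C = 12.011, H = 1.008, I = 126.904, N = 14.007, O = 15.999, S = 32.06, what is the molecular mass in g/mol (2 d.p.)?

Molecular formula: C8H18INO2S.
M = 8×12.011 + 18×1.008 + 1×126.904 + 1×14.007 + 2×15.999 + 1×32.06 = 319.20 g/mol.

319.20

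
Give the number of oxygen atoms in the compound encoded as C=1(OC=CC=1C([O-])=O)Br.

3

The symbol for oxygen appears 3 times in the SMILES.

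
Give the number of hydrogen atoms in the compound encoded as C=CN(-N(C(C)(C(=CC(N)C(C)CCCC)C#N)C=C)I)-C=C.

29

Hydrogens are implicit in SMILES; fill each atom to its normal valence:
  6 × C: 2 H each → 12
  6 × C: 1 H each → 6
  3 × C: 3 H each → 9
  3 × C: no H
  3 × N: no H
  1 × I: no H
  1 × N: 2 H
  Total hydrogens = 29.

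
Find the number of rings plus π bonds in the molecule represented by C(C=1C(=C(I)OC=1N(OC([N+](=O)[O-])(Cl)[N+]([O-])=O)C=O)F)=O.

7

Molecular formula from the SMILES: C7H2ClFIN3O8.
DoU = (2C + 2 + N − H − X)/2 = (2·7 + 2 + 3 − 2 − 3)/2 = 14/2 = 7.
(Structurally: 1 ring(s) + 6 π bond(s) = 7.)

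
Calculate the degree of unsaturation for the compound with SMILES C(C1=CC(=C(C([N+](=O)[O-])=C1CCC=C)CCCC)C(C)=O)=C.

8

Molecular formula from the SMILES: C18H23NO3.
DoU = (2C + 2 + N − H − X)/2 = (2·18 + 2 + 1 − 23 − 0)/2 = 16/2 = 8.
(Structurally: 1 ring(s) + 7 π bond(s) = 8.)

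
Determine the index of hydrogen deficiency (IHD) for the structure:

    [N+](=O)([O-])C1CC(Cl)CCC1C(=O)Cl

3

Molecular formula from the SMILES: C7H9Cl2NO3.
DoU = (2C + 2 + N − H − X)/2 = (2·7 + 2 + 1 − 9 − 2)/2 = 6/2 = 3.
(Structurally: 1 ring(s) + 2 π bond(s) = 3.)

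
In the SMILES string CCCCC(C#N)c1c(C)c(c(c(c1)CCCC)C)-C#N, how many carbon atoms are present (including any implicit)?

The symbol for carbon appears 19 times in the SMILES. Lowercase c denotes aromatic carbon and counts toward C.

19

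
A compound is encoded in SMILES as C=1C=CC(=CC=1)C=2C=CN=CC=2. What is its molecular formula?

Heavy atoms from the SMILES: 11 C, 1 N.
Implicit hydrogens by atom environment:
  9 × C (aromatic): 1 H each → 9
  2 × C (aromatic): no H
  1 × N (aromatic): no H
  Total hydrogens = 9.
Molecular formula: C11H9N

C11H9N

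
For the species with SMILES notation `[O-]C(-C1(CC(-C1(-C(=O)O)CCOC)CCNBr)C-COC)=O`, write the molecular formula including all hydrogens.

Heavy atoms from the SMILES: 1 Br, 14 C, 1 N, 6 O.
Implicit hydrogens by atom environment:
  7 × C: 2 H each → 14
  4 × C: no H
  4 × O: no H
  2 × C: 3 H each → 6
  1 × Br: no H
  1 × C: 1 H
  1 × N: 1 H
  1 × O: 1 H
  1 × O (charge -1): no H
  Total hydrogens = 23.
Net charge -1.
Molecular formula: C14H23BrNO6-

C14H23BrNO6-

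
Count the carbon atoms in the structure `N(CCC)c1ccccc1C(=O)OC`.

The symbol for carbon appears 11 times in the SMILES. Lowercase c denotes aromatic carbon and counts toward C.

11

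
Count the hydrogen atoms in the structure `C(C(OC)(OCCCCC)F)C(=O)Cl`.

Hydrogens are implicit in SMILES; fill each atom to its normal valence:
  5 × C: 2 H each → 10
  3 × O: no H
  2 × C: 3 H each → 6
  2 × C: no H
  1 × Cl: no H
  1 × F: no H
  Total hydrogens = 16.

16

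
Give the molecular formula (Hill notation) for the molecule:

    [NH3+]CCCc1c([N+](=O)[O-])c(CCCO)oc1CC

C12H21N2O4+

Heavy atoms from the SMILES: 12 C, 2 N, 4 O.
Implicit hydrogens by atom environment:
  7 × C: 2 H each → 14
  4 × C (aromatic): no H
  1 × C: 3 H
  1 × N (charge +1): 3 H
  1 × N (charge +1): no H
  1 × O: 1 H
  1 × O (aromatic): no H
  1 × O: no H
  1 × O (charge -1): no H
  Total hydrogens = 21.
Net charge +1.
Molecular formula: C12H21N2O4+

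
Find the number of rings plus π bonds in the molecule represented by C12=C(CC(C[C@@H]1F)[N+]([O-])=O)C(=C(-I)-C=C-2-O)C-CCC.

6

Molecular formula from the SMILES: C14H17FINO3.
DoU = (2C + 2 + N − H − X)/2 = (2·14 + 2 + 1 − 17 − 2)/2 = 12/2 = 6.
(Structurally: 2 ring(s) + 4 π bond(s) = 6.)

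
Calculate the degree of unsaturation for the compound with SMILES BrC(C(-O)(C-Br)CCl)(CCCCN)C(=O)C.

1

Molecular formula from the SMILES: C10H18Br2ClNO2.
DoU = (2C + 2 + N − H − X)/2 = (2·10 + 2 + 1 − 18 − 3)/2 = 2/2 = 1.
(Structurally: 0 ring(s) + 1 π bond(s) = 1.)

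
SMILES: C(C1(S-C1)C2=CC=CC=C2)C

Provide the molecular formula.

Heavy atoms from the SMILES: 10 C, 1 S.
Implicit hydrogens by atom environment:
  5 × C (aromatic): 1 H each → 5
  2 × C: 2 H each → 4
  1 × C: 3 H
  1 × C: no H
  1 × C (aromatic): no H
  1 × S: no H
  Total hydrogens = 12.
Molecular formula: C10H12S

C10H12S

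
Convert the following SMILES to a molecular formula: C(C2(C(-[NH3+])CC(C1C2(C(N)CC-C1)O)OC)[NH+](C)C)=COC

[C16H33N3O3]2+

Heavy atoms from the SMILES: 16 C, 3 N, 3 O.
Implicit hydrogens by atom environment:
  6 × C: 1 H each → 6
  4 × C: 3 H each → 12
  4 × C: 2 H each → 8
  2 × C: no H
  2 × O: no H
  1 × N (charge +1): 3 H
  1 × N: 2 H
  1 × N (charge +1): 1 H
  1 × O: 1 H
  Total hydrogens = 33.
Net charge +2.
Molecular formula: [C16H33N3O3]2+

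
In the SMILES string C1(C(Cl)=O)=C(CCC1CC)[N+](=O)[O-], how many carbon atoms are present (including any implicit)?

8

The symbol for carbon appears 8 times in the SMILES. (Cl is a single chlorine, not C + l.)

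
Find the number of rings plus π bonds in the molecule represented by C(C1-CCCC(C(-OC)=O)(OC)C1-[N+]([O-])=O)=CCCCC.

Molecular formula from the SMILES: C15H25NO5.
DoU = (2C + 2 + N − H − X)/2 = (2·15 + 2 + 1 − 25 − 0)/2 = 8/2 = 4.
(Structurally: 1 ring(s) + 3 π bond(s) = 4.)

4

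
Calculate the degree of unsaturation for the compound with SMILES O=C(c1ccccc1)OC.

Molecular formula from the SMILES: C8H8O2.
DoU = (2C + 2 + N − H − X)/2 = (2·8 + 2 + 0 − 8 − 0)/2 = 10/2 = 5.
(Structurally: 1 ring(s) + 4 π bond(s) = 5.)

5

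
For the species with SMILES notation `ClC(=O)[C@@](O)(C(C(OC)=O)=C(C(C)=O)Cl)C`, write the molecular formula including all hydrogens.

C9H10Cl2O5

Heavy atoms from the SMILES: 9 C, 2 Cl, 5 O.
Implicit hydrogens by atom environment:
  6 × C: no H
  4 × O: no H
  3 × C: 3 H each → 9
  2 × Cl: no H
  1 × O: 1 H
  Total hydrogens = 10.
Molecular formula: C9H10Cl2O5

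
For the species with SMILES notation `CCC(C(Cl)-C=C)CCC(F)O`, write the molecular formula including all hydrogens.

Heavy atoms from the SMILES: 9 C, 1 Cl, 1 F, 1 O.
Implicit hydrogens by atom environment:
  4 × C: 2 H each → 8
  4 × C: 1 H each → 4
  1 × C: 3 H
  1 × Cl: no H
  1 × F: no H
  1 × O: 1 H
  Total hydrogens = 16.
Molecular formula: C9H16ClFO

C9H16ClFO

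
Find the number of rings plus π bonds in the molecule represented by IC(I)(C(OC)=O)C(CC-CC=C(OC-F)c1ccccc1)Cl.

6

Molecular formula from the SMILES: C16H18ClFI2O3.
DoU = (2C + 2 + N − H − X)/2 = (2·16 + 2 + 0 − 18 − 4)/2 = 12/2 = 6.
(Structurally: 1 ring(s) + 5 π bond(s) = 6.)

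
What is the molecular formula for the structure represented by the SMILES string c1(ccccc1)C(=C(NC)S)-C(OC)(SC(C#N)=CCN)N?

Heavy atoms from the SMILES: 15 C, 4 N, 1 O, 2 S.
Implicit hydrogens by atom environment:
  5 × C (aromatic): 1 H each → 5
  5 × C: no H
  2 × C: 3 H each → 6
  2 × N: 2 H each → 4
  1 × C: 2 H
  1 × C: 1 H
  1 × C (aromatic): no H
  1 × N: 1 H
  1 × N: no H
  1 × O: no H
  1 × S: 1 H
  1 × S: no H
  Total hydrogens = 20.
Molecular formula: C15H20N4OS2

C15H20N4OS2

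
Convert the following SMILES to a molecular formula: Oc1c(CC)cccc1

Heavy atoms from the SMILES: 8 C, 1 O.
Implicit hydrogens by atom environment:
  4 × C (aromatic): 1 H each → 4
  2 × C (aromatic): no H
  1 × C: 3 H
  1 × C: 2 H
  1 × O: 1 H
  Total hydrogens = 10.
Molecular formula: C8H10O

C8H10O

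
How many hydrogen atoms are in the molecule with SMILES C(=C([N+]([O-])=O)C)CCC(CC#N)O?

12

Hydrogens are implicit in SMILES; fill each atom to its normal valence:
  3 × C: 2 H each → 6
  2 × C: 1 H each → 2
  2 × C: no H
  1 × C: 3 H
  1 × N (charge +1): no H
  1 × N: no H
  1 × O: 1 H
  1 × O: no H
  1 × O (charge -1): no H
  Total hydrogens = 12.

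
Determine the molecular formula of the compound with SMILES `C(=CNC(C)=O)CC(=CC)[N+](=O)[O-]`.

Heavy atoms from the SMILES: 8 C, 2 N, 3 O.
Implicit hydrogens by atom environment:
  3 × C: 1 H each → 3
  2 × C: 3 H each → 6
  2 × C: no H
  2 × O: no H
  1 × C: 2 H
  1 × N: 1 H
  1 × N (charge +1): no H
  1 × O (charge -1): no H
  Total hydrogens = 12.
Molecular formula: C8H12N2O3

C8H12N2O3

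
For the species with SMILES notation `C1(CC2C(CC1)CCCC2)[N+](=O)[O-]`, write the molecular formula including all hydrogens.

C10H17NO2

Heavy atoms from the SMILES: 10 C, 1 N, 2 O.
Implicit hydrogens by atom environment:
  7 × C: 2 H each → 14
  3 × C: 1 H each → 3
  1 × N (charge +1): no H
  1 × O: no H
  1 × O (charge -1): no H
  Total hydrogens = 17.
Molecular formula: C10H17NO2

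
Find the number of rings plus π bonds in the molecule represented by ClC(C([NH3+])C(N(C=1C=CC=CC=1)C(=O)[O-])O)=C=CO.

Molecular formula from the SMILES: C12H13ClN2O4.
DoU = (2C + 2 + N − H − X)/2 = (2·12 + 2 + 2 − 13 − 1)/2 = 14/2 = 7.
(Structurally: 1 ring(s) + 6 π bond(s) = 7.)

7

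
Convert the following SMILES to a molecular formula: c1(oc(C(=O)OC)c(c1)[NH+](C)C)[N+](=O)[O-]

Heavy atoms from the SMILES: 8 C, 2 N, 5 O.
Implicit hydrogens by atom environment:
  3 × C: 3 H each → 9
  3 × C (aromatic): no H
  3 × O: no H
  1 × C (aromatic): 1 H
  1 × C: no H
  1 × N (charge +1): 1 H
  1 × N (charge +1): no H
  1 × O (aromatic): no H
  1 × O (charge -1): no H
  Total hydrogens = 11.
Net charge +1.
Molecular formula: C8H11N2O5+

C8H11N2O5+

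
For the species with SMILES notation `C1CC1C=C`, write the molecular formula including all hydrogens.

C5H8

Heavy atoms from the SMILES: 5 C.
Implicit hydrogens by atom environment:
  3 × C: 2 H each → 6
  2 × C: 1 H each → 2
  Total hydrogens = 8.
Molecular formula: C5H8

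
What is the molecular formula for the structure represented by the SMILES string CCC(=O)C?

Heavy atoms from the SMILES: 4 C, 1 O.
Implicit hydrogens by atom environment:
  2 × C: 3 H each → 6
  1 × C: 2 H
  1 × C: no H
  1 × O: no H
  Total hydrogens = 8.
Molecular formula: C4H8O

C4H8O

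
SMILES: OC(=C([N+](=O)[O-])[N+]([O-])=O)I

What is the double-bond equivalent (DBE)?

3

Molecular formula from the SMILES: C2HIN2O5.
DoU = (2C + 2 + N − H − X)/2 = (2·2 + 2 + 2 − 1 − 1)/2 = 6/2 = 3.
(Structurally: 0 ring(s) + 3 π bond(s) = 3.)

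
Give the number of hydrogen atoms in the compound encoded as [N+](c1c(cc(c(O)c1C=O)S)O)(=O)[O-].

Hydrogens are implicit in SMILES; fill each atom to its normal valence:
  5 × C (aromatic): no H
  2 × O: 1 H each → 2
  2 × O: no H
  1 × C (aromatic): 1 H
  1 × C: 1 H
  1 × N (charge +1): no H
  1 × O (charge -1): no H
  1 × S: 1 H
  Total hydrogens = 5.

5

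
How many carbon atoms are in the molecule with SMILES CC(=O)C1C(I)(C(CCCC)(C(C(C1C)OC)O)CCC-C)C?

19

The symbol for carbon appears 19 times in the SMILES.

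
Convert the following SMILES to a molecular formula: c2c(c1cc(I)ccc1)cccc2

C12H9I

Heavy atoms from the SMILES: 12 C, 1 I.
Implicit hydrogens by atom environment:
  9 × C (aromatic): 1 H each → 9
  3 × C (aromatic): no H
  1 × I: no H
  Total hydrogens = 9.
Molecular formula: C12H9I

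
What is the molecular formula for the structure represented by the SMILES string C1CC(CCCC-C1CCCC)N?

C12H25N

Heavy atoms from the SMILES: 12 C, 1 N.
Implicit hydrogens by atom environment:
  9 × C: 2 H each → 18
  2 × C: 1 H each → 2
  1 × C: 3 H
  1 × N: 2 H
  Total hydrogens = 25.
Molecular formula: C12H25N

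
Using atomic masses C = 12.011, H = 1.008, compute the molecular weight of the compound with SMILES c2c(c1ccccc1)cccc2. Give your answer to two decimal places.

Molecular formula: C12H10.
M = 12×12.011 + 10×1.008 = 154.21 g/mol.

154.21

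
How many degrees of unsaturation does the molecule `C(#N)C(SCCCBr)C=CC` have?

3

Molecular formula from the SMILES: C8H12BrNS.
DoU = (2C + 2 + N − H − X)/2 = (2·8 + 2 + 1 − 12 − 1)/2 = 6/2 = 3.
(Structurally: 0 ring(s) + 3 π bond(s) = 3.)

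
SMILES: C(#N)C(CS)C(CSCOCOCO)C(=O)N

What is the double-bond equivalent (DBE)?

3

Molecular formula from the SMILES: C9H16N2O4S2.
DoU = (2C + 2 + N − H − X)/2 = (2·9 + 2 + 2 − 16 − 0)/2 = 6/2 = 3.
(Structurally: 0 ring(s) + 3 π bond(s) = 3.)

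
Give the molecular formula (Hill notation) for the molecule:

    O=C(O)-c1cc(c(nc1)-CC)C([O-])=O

Heavy atoms from the SMILES: 9 C, 1 N, 4 O.
Implicit hydrogens by atom environment:
  3 × C (aromatic): no H
  2 × C (aromatic): 1 H each → 2
  2 × C: no H
  2 × O: no H
  1 × C: 3 H
  1 × C: 2 H
  1 × N (aromatic): no H
  1 × O: 1 H
  1 × O (charge -1): no H
  Total hydrogens = 8.
Net charge -1.
Molecular formula: C9H8NO4-

C9H8NO4-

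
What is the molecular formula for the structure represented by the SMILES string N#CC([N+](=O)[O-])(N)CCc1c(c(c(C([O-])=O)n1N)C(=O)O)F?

Heavy atoms from the SMILES: 10 C, 1 F, 5 N, 6 O.
Implicit hydrogens by atom environment:
  4 × C (aromatic): no H
  4 × C: no H
  3 × O: no H
  2 × C: 2 H each → 4
  2 × N: 2 H each → 4
  2 × O (charge -1): no H
  1 × F: no H
  1 × N (aromatic): no H
  1 × N: no H
  1 × N (charge +1): no H
  1 × O: 1 H
  Total hydrogens = 9.
Net charge -1.
Molecular formula: C10H9FN5O6-

C10H9FN5O6-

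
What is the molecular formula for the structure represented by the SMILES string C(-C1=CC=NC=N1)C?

C6H8N2

Heavy atoms from the SMILES: 6 C, 2 N.
Implicit hydrogens by atom environment:
  3 × C (aromatic): 1 H each → 3
  2 × N (aromatic): no H
  1 × C: 3 H
  1 × C: 2 H
  1 × C (aromatic): no H
  Total hydrogens = 8.
Molecular formula: C6H8N2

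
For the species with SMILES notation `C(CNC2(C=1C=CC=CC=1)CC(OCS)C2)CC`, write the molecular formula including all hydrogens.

C15H23NOS

Heavy atoms from the SMILES: 15 C, 1 N, 1 O, 1 S.
Implicit hydrogens by atom environment:
  6 × C: 2 H each → 12
  5 × C (aromatic): 1 H each → 5
  1 × C: 3 H
  1 × C: 1 H
  1 × C: no H
  1 × C (aromatic): no H
  1 × N: 1 H
  1 × O: no H
  1 × S: 1 H
  Total hydrogens = 23.
Molecular formula: C15H23NOS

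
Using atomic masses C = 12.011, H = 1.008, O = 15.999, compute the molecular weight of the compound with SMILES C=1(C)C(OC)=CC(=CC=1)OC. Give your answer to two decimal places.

Molecular formula: C9H12O2.
M = 9×12.011 + 12×1.008 + 2×15.999 = 152.19 g/mol.

152.19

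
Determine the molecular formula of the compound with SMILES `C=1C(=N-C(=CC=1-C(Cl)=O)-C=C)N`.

C8H7ClN2O

Heavy atoms from the SMILES: 8 C, 1 Cl, 2 N, 1 O.
Implicit hydrogens by atom environment:
  3 × C (aromatic): no H
  2 × C (aromatic): 1 H each → 2
  1 × C: 2 H
  1 × C: 1 H
  1 × C: no H
  1 × Cl: no H
  1 × N: 2 H
  1 × N (aromatic): no H
  1 × O: no H
  Total hydrogens = 7.
Molecular formula: C8H7ClN2O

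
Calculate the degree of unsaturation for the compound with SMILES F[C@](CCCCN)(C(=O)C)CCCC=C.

Molecular formula from the SMILES: C12H22FNO.
DoU = (2C + 2 + N − H − X)/2 = (2·12 + 2 + 1 − 22 − 1)/2 = 4/2 = 2.
(Structurally: 0 ring(s) + 2 π bond(s) = 2.)

2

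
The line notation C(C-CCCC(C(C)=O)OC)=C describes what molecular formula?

C10H18O2

Heavy atoms from the SMILES: 10 C, 2 O.
Implicit hydrogens by atom environment:
  5 × C: 2 H each → 10
  2 × C: 3 H each → 6
  2 × C: 1 H each → 2
  2 × O: no H
  1 × C: no H
  Total hydrogens = 18.
Molecular formula: C10H18O2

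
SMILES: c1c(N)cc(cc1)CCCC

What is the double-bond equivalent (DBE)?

4

Molecular formula from the SMILES: C10H15N.
DoU = (2C + 2 + N − H − X)/2 = (2·10 + 2 + 1 − 15 − 0)/2 = 8/2 = 4.
(Structurally: 1 ring(s) + 3 π bond(s) = 4.)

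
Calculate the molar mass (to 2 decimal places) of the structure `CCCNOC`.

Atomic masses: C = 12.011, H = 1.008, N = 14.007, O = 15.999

89.14

Molecular formula: C4H11NO.
M = 4×12.011 + 11×1.008 + 1×14.007 + 1×15.999 = 89.14 g/mol.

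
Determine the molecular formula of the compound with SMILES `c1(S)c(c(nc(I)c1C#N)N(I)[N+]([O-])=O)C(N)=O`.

Heavy atoms from the SMILES: 7 C, 2 I, 5 N, 3 O, 1 S.
Implicit hydrogens by atom environment:
  5 × C (aromatic): no H
  2 × C: no H
  2 × I: no H
  2 × N: no H
  2 × O: no H
  1 × N: 2 H
  1 × N (aromatic): no H
  1 × N (charge +1): no H
  1 × O (charge -1): no H
  1 × S: 1 H
  Total hydrogens = 3.
Molecular formula: C7H3I2N5O3S

C7H3I2N5O3S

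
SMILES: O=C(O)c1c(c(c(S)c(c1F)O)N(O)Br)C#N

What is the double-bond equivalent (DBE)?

Molecular formula from the SMILES: C8H4BrFN2O4S.
DoU = (2C + 2 + N − H − X)/2 = (2·8 + 2 + 2 − 4 − 2)/2 = 14/2 = 7.
(Structurally: 1 ring(s) + 6 π bond(s) = 7.)

7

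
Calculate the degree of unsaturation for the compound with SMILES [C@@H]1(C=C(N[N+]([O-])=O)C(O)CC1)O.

3

Molecular formula from the SMILES: C6H10N2O4.
DoU = (2C + 2 + N − H − X)/2 = (2·6 + 2 + 2 − 10 − 0)/2 = 6/2 = 3.
(Structurally: 1 ring(s) + 2 π bond(s) = 3.)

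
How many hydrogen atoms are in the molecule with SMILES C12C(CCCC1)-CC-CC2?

18

Hydrogens are implicit in SMILES; fill each atom to its normal valence:
  8 × C: 2 H each → 16
  2 × C: 1 H each → 2
  Total hydrogens = 18.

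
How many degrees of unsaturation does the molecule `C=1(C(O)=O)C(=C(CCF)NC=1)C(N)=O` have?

5

Molecular formula from the SMILES: C8H9FN2O3.
DoU = (2C + 2 + N − H − X)/2 = (2·8 + 2 + 2 − 9 − 1)/2 = 10/2 = 5.
(Structurally: 1 ring(s) + 4 π bond(s) = 5.)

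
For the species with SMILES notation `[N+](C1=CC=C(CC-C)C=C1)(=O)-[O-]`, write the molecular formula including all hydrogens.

C9H11NO2

Heavy atoms from the SMILES: 9 C, 1 N, 2 O.
Implicit hydrogens by atom environment:
  4 × C (aromatic): 1 H each → 4
  2 × C: 2 H each → 4
  2 × C (aromatic): no H
  1 × C: 3 H
  1 × N (charge +1): no H
  1 × O: no H
  1 × O (charge -1): no H
  Total hydrogens = 11.
Molecular formula: C9H11NO2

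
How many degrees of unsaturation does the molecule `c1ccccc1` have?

4

Molecular formula from the SMILES: C6H6.
DoU = (2C + 2 + N − H − X)/2 = (2·6 + 2 + 0 − 6 − 0)/2 = 8/2 = 4.
(Structurally: 1 ring(s) + 3 π bond(s) = 4.)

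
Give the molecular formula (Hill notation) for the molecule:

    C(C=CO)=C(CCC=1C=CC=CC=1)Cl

C12H13ClO

Heavy atoms from the SMILES: 12 C, 1 Cl, 1 O.
Implicit hydrogens by atom environment:
  5 × C (aromatic): 1 H each → 5
  3 × C: 1 H each → 3
  2 × C: 2 H each → 4
  1 × C: no H
  1 × C (aromatic): no H
  1 × Cl: no H
  1 × O: 1 H
  Total hydrogens = 13.
Molecular formula: C12H13ClO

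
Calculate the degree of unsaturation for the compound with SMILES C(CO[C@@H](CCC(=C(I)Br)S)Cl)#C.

Molecular formula from the SMILES: C8H9BrClIOS.
DoU = (2C + 2 + N − H − X)/2 = (2·8 + 2 + 0 − 9 − 3)/2 = 6/2 = 3.
(Structurally: 0 ring(s) + 3 π bond(s) = 3.)

3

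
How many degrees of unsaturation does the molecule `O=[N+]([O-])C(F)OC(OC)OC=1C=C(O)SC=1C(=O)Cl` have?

Molecular formula from the SMILES: C8H7ClFNO7S.
DoU = (2C + 2 + N − H − X)/2 = (2·8 + 2 + 1 − 7 − 2)/2 = 10/2 = 5.
(Structurally: 1 ring(s) + 4 π bond(s) = 5.)

5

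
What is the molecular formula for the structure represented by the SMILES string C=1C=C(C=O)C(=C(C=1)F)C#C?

Heavy atoms from the SMILES: 9 C, 1 F, 1 O.
Implicit hydrogens by atom environment:
  3 × C (aromatic): 1 H each → 3
  3 × C (aromatic): no H
  2 × C: 1 H each → 2
  1 × C: no H
  1 × F: no H
  1 × O: no H
  Total hydrogens = 5.
Molecular formula: C9H5FO

C9H5FO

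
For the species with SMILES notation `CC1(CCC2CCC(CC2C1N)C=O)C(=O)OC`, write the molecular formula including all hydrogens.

Heavy atoms from the SMILES: 14 C, 1 N, 3 O.
Implicit hydrogens by atom environment:
  5 × C: 2 H each → 10
  5 × C: 1 H each → 5
  3 × O: no H
  2 × C: 3 H each → 6
  2 × C: no H
  1 × N: 2 H
  Total hydrogens = 23.
Molecular formula: C14H23NO3

C14H23NO3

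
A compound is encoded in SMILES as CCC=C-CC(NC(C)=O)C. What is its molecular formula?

Heavy atoms from the SMILES: 9 C, 1 N, 1 O.
Implicit hydrogens by atom environment:
  3 × C: 3 H each → 9
  3 × C: 1 H each → 3
  2 × C: 2 H each → 4
  1 × C: no H
  1 × N: 1 H
  1 × O: no H
  Total hydrogens = 17.
Molecular formula: C9H17NO

C9H17NO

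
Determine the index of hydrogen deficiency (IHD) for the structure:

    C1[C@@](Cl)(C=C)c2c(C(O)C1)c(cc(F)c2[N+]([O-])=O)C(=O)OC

Molecular formula from the SMILES: C14H13ClFNO5.
DoU = (2C + 2 + N − H − X)/2 = (2·14 + 2 + 1 − 13 − 2)/2 = 16/2 = 8.
(Structurally: 2 ring(s) + 6 π bond(s) = 8.)

8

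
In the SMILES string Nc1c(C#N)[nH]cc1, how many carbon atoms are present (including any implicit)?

The symbol for carbon appears 5 times in the SMILES. Lowercase c denotes aromatic carbon and counts toward C.

5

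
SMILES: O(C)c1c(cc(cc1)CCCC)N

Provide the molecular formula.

Heavy atoms from the SMILES: 11 C, 1 N, 1 O.
Implicit hydrogens by atom environment:
  3 × C: 2 H each → 6
  3 × C (aromatic): 1 H each → 3
  3 × C (aromatic): no H
  2 × C: 3 H each → 6
  1 × N: 2 H
  1 × O: no H
  Total hydrogens = 17.
Molecular formula: C11H17NO

C11H17NO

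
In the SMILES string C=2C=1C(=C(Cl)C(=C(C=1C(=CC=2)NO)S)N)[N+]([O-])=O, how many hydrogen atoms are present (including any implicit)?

8

Hydrogens are implicit in SMILES; fill each atom to its normal valence:
  7 × C (aromatic): no H
  3 × C (aromatic): 1 H each → 3
  1 × Cl: no H
  1 × N: 2 H
  1 × N: 1 H
  1 × N (charge +1): no H
  1 × O: 1 H
  1 × O: no H
  1 × O (charge -1): no H
  1 × S: 1 H
  Total hydrogens = 8.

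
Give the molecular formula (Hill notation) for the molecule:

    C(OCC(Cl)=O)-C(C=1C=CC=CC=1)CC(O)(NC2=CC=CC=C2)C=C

C20H22ClNO3

Heavy atoms from the SMILES: 20 C, 1 Cl, 1 N, 3 O.
Implicit hydrogens by atom environment:
  10 × C (aromatic): 1 H each → 10
  4 × C: 2 H each → 8
  2 × C: 1 H each → 2
  2 × C: no H
  2 × C (aromatic): no H
  2 × O: no H
  1 × Cl: no H
  1 × N: 1 H
  1 × O: 1 H
  Total hydrogens = 22.
Molecular formula: C20H22ClNO3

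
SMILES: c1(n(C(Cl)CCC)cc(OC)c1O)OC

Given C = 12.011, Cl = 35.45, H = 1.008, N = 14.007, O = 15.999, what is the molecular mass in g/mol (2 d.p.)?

Molecular formula: C10H16ClNO3.
M = 10×12.011 + 1×35.45 + 16×1.008 + 1×14.007 + 3×15.999 = 233.69 g/mol.

233.69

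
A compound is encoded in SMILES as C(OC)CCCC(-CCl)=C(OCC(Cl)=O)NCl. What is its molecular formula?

C10H16Cl3NO3

Heavy atoms from the SMILES: 10 C, 3 Cl, 1 N, 3 O.
Implicit hydrogens by atom environment:
  6 × C: 2 H each → 12
  3 × C: no H
  3 × Cl: no H
  3 × O: no H
  1 × C: 3 H
  1 × N: 1 H
  Total hydrogens = 16.
Molecular formula: C10H16Cl3NO3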